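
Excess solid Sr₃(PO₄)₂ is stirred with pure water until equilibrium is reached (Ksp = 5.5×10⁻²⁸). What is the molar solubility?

1.4×10⁻⁶ M

Sr₃(PO₄)₂(s) ⇌ 3 Sr²⁺(aq) + 2 PO₄³⁻(aq)
If s mol/L of Sr₃(PO₄)₂ dissolves, [Sr²⁺] = 3s and [PO₄³⁻] = 2s.
Ksp = [Sr²⁺]^3[PO₄³⁻]^2 = (3s)^3 · (2s)^2 = 108s^5
108s^5 = 5.5×10⁻²⁸  ⇒  s^5 = 5.1×10⁻³⁰
s = (5.1×10⁻³⁰)^(1/5) = 1.4×10⁻⁶ mol L⁻¹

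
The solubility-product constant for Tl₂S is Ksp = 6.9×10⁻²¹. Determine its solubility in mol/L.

Tl₂S(s) ⇌ 2 Tl⁺(aq) + S²⁻(aq)
Call the molar solubility s, so that [Tl⁺] = 2s and [S²⁻] = s.
Ksp = [Tl⁺]^2[S²⁻] = (2s)^2 · s = 4s^3
4s^3 = 6.9×10⁻²¹  ⇒  s^3 = 1.7×10⁻²¹
Taking the 3rd root, s = 1.2×10⁻⁷ mol L⁻¹.

1.2×10⁻⁷ M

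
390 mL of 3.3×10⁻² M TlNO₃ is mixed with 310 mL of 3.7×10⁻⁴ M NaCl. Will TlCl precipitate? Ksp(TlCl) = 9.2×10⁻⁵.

No

The combined volume is 700 mL.
[Tl⁺] = (3.3×10⁻²)(390)/700 = 1.8×10⁻² M
[Cl⁻] = (3.7×10⁻⁴)(310)/700 = 1.6×10⁻⁴ M
Q = [Tl⁺][Cl⁻] = 3.0×10⁻⁶
Q = 3.0×10⁻⁶ < Ksp = 9.2×10⁻⁵, so the solution is unsaturated and no precipitate forms.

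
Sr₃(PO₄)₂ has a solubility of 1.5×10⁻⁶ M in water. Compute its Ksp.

Sr₃(PO₄)₂(s) ⇌ 3 Sr²⁺(aq) + 2 PO₄³⁻(aq)
For each mole of Sr₃(PO₄)₂ that dissolves per liter, [Sr²⁺] = 3s and [PO₄³⁻] = 2s; let s denote this solubility.
Ksp = [Sr²⁺]^3[PO₄³⁻]^2 = (3s)^3 · (2s)^2 = 108s^5
Ksp = 108 × (1.5×10⁻⁶)^5 = 8.2×10⁻²⁸

Ksp = 8.2×10⁻²⁸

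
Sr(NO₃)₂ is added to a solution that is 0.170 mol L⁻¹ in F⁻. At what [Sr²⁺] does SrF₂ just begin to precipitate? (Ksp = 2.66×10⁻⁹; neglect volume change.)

9.20×10⁻⁸ M

Precipitation begins when Q = Ksp.
SrF₂(s) ⇌ Sr²⁺(aq) + 2 F⁻(aq)
Ksp = [Sr²⁺][F⁻]^2 = [Sr²⁺](0.170)^2
[Sr²⁺] = 2.66×10⁻⁹ / (0.170)^2 = 9.20×10⁻⁸
[Sr²⁺] = 9.20×10⁻⁸ mol L⁻¹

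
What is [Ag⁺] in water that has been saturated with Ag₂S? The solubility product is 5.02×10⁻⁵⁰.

Ag₂S(s) ⇌ 2 Ag⁺(aq) + S²⁻(aq)
Let s be the molar solubility. Then [Ag⁺] = 2s and [S²⁻] = s.
Ksp = [Ag⁺]^2[S²⁻] = (2s)^2 · s = 4s^3 = 5.02×10⁻⁵⁰
s = 2.32×10⁻¹⁷ M
[Ag⁺] = 2s = 4.65×10⁻¹⁷ M

4.65×10⁻¹⁷ M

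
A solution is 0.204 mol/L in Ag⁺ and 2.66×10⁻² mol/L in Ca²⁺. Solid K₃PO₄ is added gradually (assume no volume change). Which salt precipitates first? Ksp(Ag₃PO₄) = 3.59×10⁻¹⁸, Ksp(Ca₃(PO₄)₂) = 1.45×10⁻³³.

Precipitation begins when Q = Ksp.
For Ag₃PO₄: [PO₄³⁻] = (Ksp/[Ag⁺]^3) = 4.23×10⁻¹⁶ mol/L
For Ca₃(PO₄)₂: [PO₄³⁻] = (Ksp/[Ca²⁺]^3)^(1/2) = 8.78×10⁻¹⁵ mol/L
The smaller threshold [PO₄³⁻] is reached first, so Ag₃PO₄ precipitates first.

Ag₃PO₄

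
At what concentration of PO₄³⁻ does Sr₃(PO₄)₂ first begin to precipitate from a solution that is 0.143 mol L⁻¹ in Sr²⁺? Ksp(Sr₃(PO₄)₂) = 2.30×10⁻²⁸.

2.80×10⁻¹³ M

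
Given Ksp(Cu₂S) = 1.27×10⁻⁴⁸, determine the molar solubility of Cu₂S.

Cu₂S(s) ⇌ 2 Cu⁺(aq) + S²⁻(aq)
For each mole of Cu₂S that dissolves per liter, [Cu⁺] = 2s and [S²⁻] = s; let s denote this solubility.
Ksp = [Cu⁺]^2[S²⁻] = (2s)^2 · s = 4s^3
4s^3 = 1.27×10⁻⁴⁸  ⇒  s^3 = 3.18×10⁻⁴⁹
Taking the 3rd root, s = 6.82×10⁻¹⁷ M.

6.82×10⁻¹⁷ M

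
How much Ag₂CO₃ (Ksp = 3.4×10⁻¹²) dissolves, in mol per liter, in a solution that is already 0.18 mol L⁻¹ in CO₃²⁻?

2.2×10⁻⁶ M

Ag₂CO₃(s) ⇌ 2 Ag⁺(aq) + CO₃²⁻(aq)
CO₃²⁻ is already present at 0.18 mol L⁻¹. If s mol/L of Ag₂CO₃ dissolves, [Ag⁺] = 2s while [CO₃²⁻] ≈ 0.18 mol L⁻¹.
Ksp = [Ag⁺]^2[CO₃²⁻] = (2s)^2(0.18)
(2s)^2 = 3.4×10⁻¹² / (0.18) = 1.9×10⁻¹¹
s = 2.2×10⁻⁶ mol L⁻¹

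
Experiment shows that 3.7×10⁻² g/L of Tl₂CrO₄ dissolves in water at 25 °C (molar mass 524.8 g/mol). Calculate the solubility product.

Convert to molarity: s = 3.7×10⁻² / 524.8 = 7.050×10⁻⁵ mol/L
Tl₂CrO₄(s) ⇌ 2 Tl⁺(aq) + CrO₄²⁻(aq)
Call the molar solubility s, so that [Tl⁺] = 2s and [CrO₄²⁻] = s.
Ksp = [Tl⁺]^2[CrO₄²⁻] = (2s)^2 · s = 4s^3
Ksp = 4 × (7.050×10⁻⁵)^3 = 1.4×10⁻¹²

Ksp = 1.4×10⁻¹²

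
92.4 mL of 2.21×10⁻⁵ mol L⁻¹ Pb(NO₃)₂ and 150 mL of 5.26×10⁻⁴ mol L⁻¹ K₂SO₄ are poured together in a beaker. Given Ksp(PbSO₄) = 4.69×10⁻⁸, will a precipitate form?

Total volume after mixing = 92.4 + 150 = 242.4 mL.
[Pb²⁺] = (2.21×10⁻⁵)(92.4)/242.4 = 8.42×10⁻⁶ mol L⁻¹
[SO₄²⁻] = (5.26×10⁻⁴)(150)/242.4 = 3.25×10⁻⁴ mol L⁻¹
Q = [Pb²⁺][SO₄²⁻] = 2.74×10⁻⁹
Since Q (2.74×10⁻⁹) is less than Ksp (4.69×10⁻⁸), no PbSO₄ precipitates.

No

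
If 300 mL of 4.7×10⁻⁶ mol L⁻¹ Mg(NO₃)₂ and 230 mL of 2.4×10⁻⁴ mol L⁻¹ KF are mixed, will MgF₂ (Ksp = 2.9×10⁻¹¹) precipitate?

The combined volume is 530 mL.
[Mg²⁺] = (4.7×10⁻⁶)(300)/530 = 2.7×10⁻⁶ mol L⁻¹
[F⁻] = (2.4×10⁻⁴)(230)/530 = 1.0×10⁻⁴ mol L⁻¹
Q = [Mg²⁺][F⁻]^2 = 2.9×10⁻¹⁴
Q = 2.9×10⁻¹⁴ < Ksp = 2.9×10⁻¹¹, so the solution is unsaturated and no precipitate forms.

No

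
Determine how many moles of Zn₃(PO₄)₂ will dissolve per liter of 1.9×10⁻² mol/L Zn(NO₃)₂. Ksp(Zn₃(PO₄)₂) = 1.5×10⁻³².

2.3×10⁻¹⁴ M

Zn₃(PO₄)₂(s) ⇌ 3 Zn²⁺(aq) + 2 PO₄³⁻(aq)
Zn²⁺ is already present at 1.9×10⁻² mol/L. If s mol/L of Zn₃(PO₄)₂ dissolves, [PO₄³⁻] = 2s while [Zn²⁺] ≈ 1.9×10⁻² mol/L.
Ksp = [Zn²⁺]^3[PO₄³⁻]^2 = (1.9×10⁻²)^3(2s)^2
(2s)^2 = 1.5×10⁻³² / (1.9×10⁻²)^3 = 2.2×10⁻²⁷
s = 2.3×10⁻¹⁴ mol/L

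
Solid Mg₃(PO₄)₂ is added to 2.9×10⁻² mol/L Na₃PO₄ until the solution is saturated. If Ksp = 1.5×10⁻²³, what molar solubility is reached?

Mg₃(PO₄)₂(s) ⇌ 3 Mg²⁺(aq) + 2 PO₄³⁻(aq)
With PO₄³⁻ already at 2.9×10⁻² mol/L and s small, take [PO₄³⁻] ≈ 2.9×10⁻² mol/L and [Mg²⁺] = 3s.
Ksp = [Mg²⁺]^3[PO₄³⁻]^2 = (3s)^3(2.9×10⁻²)^2
(3s)^3 = 1.5×10⁻²³ / (2.9×10⁻²)^2 = 1.8×10⁻²⁰
s = 8.7×10⁻⁸ mol/L

8.7×10⁻⁸ M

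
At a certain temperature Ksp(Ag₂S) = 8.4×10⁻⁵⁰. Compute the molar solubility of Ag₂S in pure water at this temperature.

2.8×10⁻¹⁷ M

Ag₂S(s) ⇌ 2 Ag⁺(aq) + S²⁻(aq)
For each mole of Ag₂S that dissolves per liter, [Ag⁺] = 2s and [S²⁻] = s; let s denote this solubility.
Ksp = [Ag⁺]^2[S²⁻] = (2s)^2 · s = 4s^3
4s^3 = 8.4×10⁻⁵⁰  ⇒  s^3 = 2.1×10⁻⁵⁰
Taking the 3rd root, s = 2.8×10⁻¹⁷ M.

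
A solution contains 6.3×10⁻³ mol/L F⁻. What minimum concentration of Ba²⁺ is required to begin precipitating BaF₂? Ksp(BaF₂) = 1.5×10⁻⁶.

3.8×10⁻² M

Precipitation begins when Q = Ksp.
BaF₂(s) ⇌ Ba²⁺(aq) + 2 F⁻(aq)
Ksp = [Ba²⁺][F⁻]^2 = [Ba²⁺](6.3×10⁻³)^2
[Ba²⁺] = 1.5×10⁻⁶ / (6.3×10⁻³)^2 = 3.8×10⁻²
[Ba²⁺] = 3.8×10⁻² mol/L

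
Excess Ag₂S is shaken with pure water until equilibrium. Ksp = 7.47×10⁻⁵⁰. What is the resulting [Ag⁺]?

Ag₂S(s) ⇌ 2 Ag⁺(aq) + S²⁻(aq)
With molar solubility s: [Ag⁺] = 2s, [S²⁻] = s.
Ksp = [Ag⁺]^2[S²⁻] = (2s)^2 · s = 4s^3 = 7.47×10⁻⁵⁰
s = 2.65×10⁻¹⁷ mol/L
[Ag⁺] = 2s = 5.31×10⁻¹⁷ mol/L

5.31×10⁻¹⁷ M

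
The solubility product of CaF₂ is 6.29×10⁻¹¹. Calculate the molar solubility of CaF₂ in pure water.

2.51×10⁻⁴ M

CaF₂(s) ⇌ Ca²⁺(aq) + 2 F⁻(aq)
Call the molar solubility s, so that [Ca²⁺] = s and [F⁻] = 2s.
Ksp = [Ca²⁺][F⁻]^2 = s · (2s)^2 = 4s^3
4s^3 = 6.29×10⁻¹¹  ⇒  s^3 = 1.57×10⁻¹¹
s = 2.51×10⁻⁴ mol L⁻¹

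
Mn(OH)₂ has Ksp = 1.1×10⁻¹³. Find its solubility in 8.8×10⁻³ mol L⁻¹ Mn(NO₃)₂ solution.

1.8×10⁻⁶ M

Mn(OH)₂(s) ⇌ Mn²⁺(aq) + 2 OH⁻(aq)
With Mn²⁺ already at 8.8×10⁻³ mol L⁻¹ and s small, take [Mn²⁺] ≈ 8.8×10⁻³ mol L⁻¹ and [OH⁻] = 2s.
Ksp = [Mn²⁺][OH⁻]^2 = (8.8×10⁻³)(2s)^2
(2s)^2 = 1.1×10⁻¹³ / (8.8×10⁻³) = 1.3×10⁻¹¹
s = 1.8×10⁻⁶ mol L⁻¹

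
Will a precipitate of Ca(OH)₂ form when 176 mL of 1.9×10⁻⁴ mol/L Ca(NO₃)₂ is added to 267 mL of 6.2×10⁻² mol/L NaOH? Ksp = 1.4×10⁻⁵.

No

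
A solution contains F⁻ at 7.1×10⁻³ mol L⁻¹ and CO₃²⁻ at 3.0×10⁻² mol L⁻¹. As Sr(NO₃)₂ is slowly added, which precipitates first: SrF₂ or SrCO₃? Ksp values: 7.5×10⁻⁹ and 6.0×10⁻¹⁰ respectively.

The threshold for precipitation is Q = Ksp.
For SrF₂: [Sr²⁺] = (Ksp/[F⁻]^2) = 1.5×10⁻⁴ mol L⁻¹
For SrCO₃: [Sr²⁺] = (Ksp/[CO₃²⁻]) = 2.0×10⁻⁸ mol L⁻¹
The smaller threshold [Sr²⁺] is reached first, so SrCO₃ precipitates first.

SrCO₃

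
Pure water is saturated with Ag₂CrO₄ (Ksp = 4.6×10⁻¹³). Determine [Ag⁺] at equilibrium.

Ag₂CrO₄(s) ⇌ 2 Ag⁺(aq) + CrO₄²⁻(aq)
Let s be the molar solubility. Then [Ag⁺] = 2s and [CrO₄²⁻] = s.
Ksp = [Ag⁺]^2[CrO₄²⁻] = (2s)^2 · s = 4s^3 = 4.6×10⁻¹³
s = 4.9×10⁻⁵ M
[Ag⁺] = 2s = 9.7×10⁻⁵ M

9.7×10⁻⁵ M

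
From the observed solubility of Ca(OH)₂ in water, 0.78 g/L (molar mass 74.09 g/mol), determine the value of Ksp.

Ksp = 4.7×10⁻⁶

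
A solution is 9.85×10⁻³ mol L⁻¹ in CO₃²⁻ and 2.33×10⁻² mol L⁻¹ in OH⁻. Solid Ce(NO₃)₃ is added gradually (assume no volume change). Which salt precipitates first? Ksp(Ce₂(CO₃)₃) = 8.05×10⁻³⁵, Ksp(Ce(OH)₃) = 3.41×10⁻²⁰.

Each salt precipitates once Q = Ksp for that salt.
For Ce₂(CO₃)₃: [Ce³⁺] = (Ksp/[CO₃²⁻]^3)^(1/2) = 9.18×10⁻¹⁵ mol L⁻¹
For Ce(OH)₃: [Ce³⁺] = (Ksp/[OH⁻]^3) = 2.70×10⁻¹⁵ mol L⁻¹
Since Ce(OH)₃ needs less Ce³⁺ to reach saturation, it precipitates first.

Ce(OH)₃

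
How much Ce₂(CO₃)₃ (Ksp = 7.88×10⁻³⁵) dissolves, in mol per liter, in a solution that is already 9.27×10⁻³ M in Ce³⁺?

Ce₂(CO₃)₃(s) ⇌ 2 Ce³⁺(aq) + 3 CO₃²⁻(aq)
The solution already contains Ce³⁺ at 9.27×10⁻³ M. Let s be the molar solubility of Ce₂(CO₃)₃.
[Ce³⁺] ≈ 9.27×10⁻³ M (common ion dominates); [CO₃²⁻] = 3s.
Ksp = [Ce³⁺]^2[CO₃²⁻]^3 = (9.27×10⁻³)^2(3s)^3
(3s)^3 = 7.88×10⁻³⁵ / (9.27×10⁻³)^2 = 9.17×10⁻³¹
s = 3.24×10⁻¹¹ M

3.24×10⁻¹¹ M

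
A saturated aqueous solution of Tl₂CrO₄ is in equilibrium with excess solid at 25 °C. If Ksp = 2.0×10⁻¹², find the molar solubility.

Tl₂CrO₄(s) ⇌ 2 Tl⁺(aq) + CrO₄²⁻(aq)
Call the molar solubility s, so that [Tl⁺] = 2s and [CrO₄²⁻] = s.
Ksp = [Tl⁺]^2[CrO₄²⁻] = (2s)^2 · s = 4s^3
4s^3 = 2.0×10⁻¹²  ⇒  s^3 = 5.0×10⁻¹³
Taking the 3rd root, s = 7.9×10⁻⁵ M.

7.9×10⁻⁵ M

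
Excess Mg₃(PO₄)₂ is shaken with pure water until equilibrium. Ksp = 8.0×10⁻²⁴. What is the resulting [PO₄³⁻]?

Mg₃(PO₄)₂(s) ⇌ 3 Mg²⁺(aq) + 2 PO₄³⁻(aq)
Call the molar solubility s, so that [Mg²⁺] = 3s and [PO₄³⁻] = 2s.
Ksp = [Mg²⁺]^3[PO₄³⁻]^2 = (3s)^3 · (2s)^2 = 108s^5 = 8.0×10⁻²⁴
s = 9.4×10⁻⁶ mol/L
[PO₄³⁻] = 2s = 1.9×10⁻⁵ mol/L

1.9×10⁻⁵ M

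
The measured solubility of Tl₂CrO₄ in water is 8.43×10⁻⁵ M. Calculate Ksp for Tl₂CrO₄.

Tl₂CrO₄(s) ⇌ 2 Tl⁺(aq) + CrO₄²⁻(aq)
For each mole of Tl₂CrO₄ that dissolves per liter, [Tl⁺] = 2s and [CrO₄²⁻] = s; let s denote this solubility.
Ksp = [Tl⁺]^2[CrO₄²⁻] = (2s)^2 · s = 4s^3
Ksp = 4 × (8.43×10⁻⁵)^3 = 2.40×10⁻¹²

Ksp = 2.40×10⁻¹²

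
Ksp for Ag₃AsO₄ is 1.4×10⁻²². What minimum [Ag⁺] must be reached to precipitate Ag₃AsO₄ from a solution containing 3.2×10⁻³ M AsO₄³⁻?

3.5×10⁻⁷ M

A salt starts to precipitate once the ion product Q reaches its Ksp.
Ag₃AsO₄(s) ⇌ 3 Ag⁺(aq) + AsO₄³⁻(aq)
Ksp = [Ag⁺]^3[AsO₄³⁻] = [Ag⁺]^3(3.2×10⁻³)
[Ag⁺]^3 = 1.4×10⁻²² / (3.2×10⁻³) = 4.4×10⁻²⁰
[Ag⁺] = 3.5×10⁻⁷ M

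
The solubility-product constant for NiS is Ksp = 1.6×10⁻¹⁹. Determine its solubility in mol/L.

NiS(s) ⇌ Ni²⁺(aq) + S²⁻(aq)
With molar solubility s: [Ni²⁺] = s, [S²⁻] = s.
Ksp = [Ni²⁺][S²⁻] = s · s = s^2
s^2 = 1.6×10⁻¹⁹
Taking the 2nd root, s = 4.0×10⁻¹⁰ mol/L.

4.0×10⁻¹⁰ M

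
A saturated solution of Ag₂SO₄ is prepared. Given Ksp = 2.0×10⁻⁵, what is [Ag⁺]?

3.4×10⁻² M

Ag₂SO₄(s) ⇌ 2 Ag⁺(aq) + SO₄²⁻(aq)
If s mol/L of Ag₂SO₄ dissolves, [Ag⁺] = 2s and [SO₄²⁻] = s.
Ksp = [Ag⁺]^2[SO₄²⁻] = (2s)^2 · s = 4s^3 = 2.0×10⁻⁵
s = 1.7×10⁻² mol/L
[Ag⁺] = 2s = 3.4×10⁻² mol/L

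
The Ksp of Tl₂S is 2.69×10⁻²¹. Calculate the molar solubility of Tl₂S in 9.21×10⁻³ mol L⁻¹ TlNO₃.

3.17×10⁻¹⁷ M

Tl₂S(s) ⇌ 2 Tl⁺(aq) + S²⁻(aq)
The solution already contains Tl⁺ at 9.21×10⁻³ mol L⁻¹. Let s be the molar solubility of Tl₂S.
[Tl⁺] ≈ 9.21×10⁻³ mol L⁻¹ (common ion dominates); [S²⁻] = s.
Ksp = [Tl⁺]^2[S²⁻] = (9.21×10⁻³)^2s
s = 2.69×10⁻²¹ / (9.21×10⁻³)^2 = 3.17×10⁻¹⁷
s = 3.17×10⁻¹⁷ mol L⁻¹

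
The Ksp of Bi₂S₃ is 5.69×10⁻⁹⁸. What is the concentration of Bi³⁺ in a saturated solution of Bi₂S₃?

2.79×10⁻²⁰ M

Bi₂S₃(s) ⇌ 2 Bi³⁺(aq) + 3 S²⁻(aq)
Let s be the molar solubility. Then [Bi³⁺] = 2s and [S²⁻] = 3s.
Ksp = [Bi³⁺]^2[S²⁻]^3 = (2s)^2 · (3s)^3 = 108s^5 = 5.69×10⁻⁹⁸
s = 1.39×10⁻²⁰ mol/L
[Bi³⁺] = 2s = 2.79×10⁻²⁰ mol/L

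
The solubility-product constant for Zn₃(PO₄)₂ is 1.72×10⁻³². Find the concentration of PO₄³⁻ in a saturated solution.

Zn₃(PO₄)₂(s) ⇌ 3 Zn²⁺(aq) + 2 PO₄³⁻(aq)
Let s be the molar solubility. Then [Zn²⁺] = 3s and [PO₄³⁻] = 2s.
Ksp = [Zn²⁺]^3[PO₄³⁻]^2 = (3s)^3 · (2s)^2 = 108s^5 = 1.72×10⁻³²
s = 1.74×10⁻⁷ mol/L
[PO₄³⁻] = 2s = 3.48×10⁻⁷ mol/L

3.48×10⁻⁷ M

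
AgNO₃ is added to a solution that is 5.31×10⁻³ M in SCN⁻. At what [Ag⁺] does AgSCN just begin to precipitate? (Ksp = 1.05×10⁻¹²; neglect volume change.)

The threshold for precipitation is Q = Ksp.
AgSCN(s) ⇌ Ag⁺(aq) + SCN⁻(aq)
Ksp = [Ag⁺][SCN⁻] = [Ag⁺](5.31×10⁻³)
[Ag⁺] = 1.05×10⁻¹² / (5.31×10⁻³) = 1.98×10⁻¹⁰
[Ag⁺] = 1.98×10⁻¹⁰ M

1.98×10⁻¹⁰ M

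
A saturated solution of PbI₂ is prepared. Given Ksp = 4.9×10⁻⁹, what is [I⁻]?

PbI₂(s) ⇌ Pb²⁺(aq) + 2 I⁻(aq)
If s mol/L of PbI₂ dissolves, [Pb²⁺] = s and [I⁻] = 2s.
Ksp = [Pb²⁺][I⁻]^2 = s · (2s)^2 = 4s^3 = 4.9×10⁻⁹
s = 1.1×10⁻³ mol/L
[I⁻] = 2s = 2.1×10⁻³ mol/L

2.1×10⁻³ M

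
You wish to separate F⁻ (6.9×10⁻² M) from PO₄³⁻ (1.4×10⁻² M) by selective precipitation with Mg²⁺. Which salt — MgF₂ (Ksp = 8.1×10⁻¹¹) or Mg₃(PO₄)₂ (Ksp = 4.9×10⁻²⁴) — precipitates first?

Precipitation of each salt begins when its ion product equals Ksp.
For MgF₂: [Mg²⁺] = (Ksp/[F⁻]^2) = 1.7×10⁻⁸ M
For Mg₃(PO₄)₂: [Mg²⁺] = (Ksp/[PO₄³⁻]^2)^(1/3) = 2.9×10⁻⁷ M
Since MgF₂ needs less Mg²⁺ to reach saturation, it precipitates first.

MgF₂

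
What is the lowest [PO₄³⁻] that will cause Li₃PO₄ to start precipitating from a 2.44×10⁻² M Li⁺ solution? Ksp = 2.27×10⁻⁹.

1.56×10⁻⁴ M

The threshold for precipitation is Q = Ksp.
Li₃PO₄(s) ⇌ 3 Li⁺(aq) + PO₄³⁻(aq)
Ksp = [Li⁺]^3[PO₄³⁻] = [PO₄³⁻](2.44×10⁻²)^3
[PO₄³⁻] = 2.27×10⁻⁹ / (2.44×10⁻²)^3 = 1.56×10⁻⁴
[PO₄³⁻] = 1.56×10⁻⁴ M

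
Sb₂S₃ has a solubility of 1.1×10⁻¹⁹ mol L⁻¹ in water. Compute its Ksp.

Ksp = 1.7×10⁻⁹³

Sb₂S₃(s) ⇌ 2 Sb³⁺(aq) + 3 S²⁻(aq)
With molar solubility s: [Sb³⁺] = 2s, [S²⁻] = 3s.
Ksp = [Sb³⁺]^2[S²⁻]^3 = (2s)^2 · (3s)^3 = 108s^5
Ksp = 108 × (1.1×10⁻¹⁹)^5 = 1.7×10⁻⁹³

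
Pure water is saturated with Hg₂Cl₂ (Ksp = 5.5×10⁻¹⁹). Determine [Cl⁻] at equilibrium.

Hg₂Cl₂(s) ⇌ Hg₂²⁺(aq) + 2 Cl⁻(aq)
Let s be the molar solubility. Then [Hg₂²⁺] = s and [Cl⁻] = 2s.
Ksp = [Hg₂²⁺][Cl⁻]^2 = s · (2s)^2 = 4s^3 = 5.5×10⁻¹⁹
s = 5.2×10⁻⁷ M
[Cl⁻] = 2s = 1.0×10⁻⁶ M

1.0×10⁻⁶ M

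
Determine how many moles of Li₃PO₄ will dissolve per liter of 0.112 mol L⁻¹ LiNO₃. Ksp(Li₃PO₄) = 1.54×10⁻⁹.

Li₃PO₄(s) ⇌ 3 Li⁺(aq) + PO₄³⁻(aq)
Li⁺ is already present at 0.112 mol L⁻¹. If s mol/L of Li₃PO₄ dissolves, [PO₄³⁻] = s while [Li⁺] ≈ 0.112 mol L⁻¹.
Ksp = [Li⁺]^3[PO₄³⁻] = (0.112)^3s
s = 1.54×10⁻⁹ / (0.112)^3 = 1.10×10⁻⁶
s = 1.10×10⁻⁶ mol L⁻¹

1.10×10⁻⁶ M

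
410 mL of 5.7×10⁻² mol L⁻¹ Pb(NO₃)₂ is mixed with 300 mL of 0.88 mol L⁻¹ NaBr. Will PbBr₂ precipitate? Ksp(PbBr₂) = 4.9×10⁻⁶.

The combined volume is 710 mL.
[Pb²⁺] = (5.7×10⁻²)(410)/710 = 3.3×10⁻² mol L⁻¹
[Br⁻] = (0.88)(300)/710 = 0.37 mol L⁻¹
Q = [Pb²⁺][Br⁻]^2 = 4.6×10⁻³
Since Q (4.6×10⁻³) exceeds Ksp (4.9×10⁻⁶), PbBr₂ will precipitate.

Yes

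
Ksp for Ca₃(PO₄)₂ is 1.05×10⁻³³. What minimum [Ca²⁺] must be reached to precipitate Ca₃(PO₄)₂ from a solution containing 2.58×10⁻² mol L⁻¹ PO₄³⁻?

1.16×10⁻¹⁰ M

The threshold for precipitation is Q = Ksp.
Ca₃(PO₄)₂(s) ⇌ 3 Ca²⁺(aq) + 2 PO₄³⁻(aq)
Ksp = [Ca²⁺]^3[PO₄³⁻]^2 = [Ca²⁺]^3(2.58×10⁻²)^2
[Ca²⁺]^3 = 1.05×10⁻³³ / (2.58×10⁻²)^2 = 1.58×10⁻³⁰
[Ca²⁺] = 1.16×10⁻¹⁰ mol L⁻¹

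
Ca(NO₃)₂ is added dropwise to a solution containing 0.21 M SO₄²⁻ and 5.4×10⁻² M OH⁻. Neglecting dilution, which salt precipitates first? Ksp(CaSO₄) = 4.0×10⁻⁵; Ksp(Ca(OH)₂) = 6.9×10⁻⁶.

A salt starts to precipitate once the ion product Q reaches its Ksp.
For CaSO₄: [Ca²⁺] = (Ksp/[SO₄²⁻]) = 1.9×10⁻⁴ M
For Ca(OH)₂: [Ca²⁺] = (Ksp/[OH⁻]^2) = 2.4×10⁻³ M
The smaller threshold [Ca²⁺] is reached first, so CaSO₄ precipitates first.

CaSO₄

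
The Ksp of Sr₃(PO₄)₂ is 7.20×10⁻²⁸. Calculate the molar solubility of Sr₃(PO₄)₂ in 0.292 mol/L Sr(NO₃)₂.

8.50×10⁻¹⁴ M

Sr₃(PO₄)₂(s) ⇌ 3 Sr²⁺(aq) + 2 PO₄³⁻(aq)
Let s be the solubility of Sr₃(PO₄)₂ here. The common ion gives [Sr²⁺] ≈ 0.292 mol/L, and [PO₄³⁻] = 2s.
Ksp = [Sr²⁺]^3[PO₄³⁻]^2 = (0.292)^3(2s)^2
(2s)^2 = 7.20×10⁻²⁸ / (0.292)^3 = 2.89×10⁻²⁶
s = 8.50×10⁻¹⁴ mol/L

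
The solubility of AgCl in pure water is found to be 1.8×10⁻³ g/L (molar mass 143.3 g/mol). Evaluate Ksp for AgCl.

s = (1.8×10⁻³ g L⁻¹)/(143.3 g mol⁻¹) = 1.256×10⁻⁵ M
AgCl(s) ⇌ Ag⁺(aq) + Cl⁻(aq)
If s mol/L of AgCl dissolves, [Ag⁺] = s and [Cl⁻] = s.
Ksp = [Ag⁺][Cl⁻] = s · s = s^2
Ksp = (1.256×10⁻⁵)^2 = 1.6×10⁻¹⁰

Ksp = 1.6×10⁻¹⁰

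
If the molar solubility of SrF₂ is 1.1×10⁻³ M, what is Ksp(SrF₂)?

Ksp = 5.3×10⁻⁹

SrF₂(s) ⇌ Sr²⁺(aq) + 2 F⁻(aq)
For each mole of SrF₂ that dissolves per liter, [Sr²⁺] = s and [F⁻] = 2s; let s denote this solubility.
Ksp = [Sr²⁺][F⁻]^2 = s · (2s)^2 = 4s^3
Ksp = 4 × (1.1×10⁻³)^3 = 5.3×10⁻⁹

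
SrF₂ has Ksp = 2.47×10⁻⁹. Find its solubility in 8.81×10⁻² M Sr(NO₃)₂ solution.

8.37×10⁻⁵ M

SrF₂(s) ⇌ Sr²⁺(aq) + 2 F⁻(aq)
The solution already contains Sr²⁺ at 8.81×10⁻² M. Let s be the molar solubility of SrF₂.
[Sr²⁺] ≈ 8.81×10⁻² M (common ion dominates); [F⁻] = 2s.
Ksp = [Sr²⁺][F⁻]^2 = (8.81×10⁻²)(2s)^2
(2s)^2 = 2.47×10⁻⁹ / (8.81×10⁻²) = 2.80×10⁻⁸
s = 8.37×10⁻⁵ M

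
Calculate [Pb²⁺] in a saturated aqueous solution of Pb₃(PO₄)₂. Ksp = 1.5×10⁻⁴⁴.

2.0×10⁻⁹ M

Pb₃(PO₄)₂(s) ⇌ 3 Pb²⁺(aq) + 2 PO₄³⁻(aq)
For each mole of Pb₃(PO₄)₂ that dissolves per liter, [Pb²⁺] = 3s and [PO₄³⁻] = 2s; let s denote this solubility.
Ksp = [Pb²⁺]^3[PO₄³⁻]^2 = (3s)^3 · (2s)^2 = 108s^5 = 1.5×10⁻⁴⁴
s = 6.7×10⁻¹⁰ mol L⁻¹
[Pb²⁺] = 3s = 2.0×10⁻⁹ mol L⁻¹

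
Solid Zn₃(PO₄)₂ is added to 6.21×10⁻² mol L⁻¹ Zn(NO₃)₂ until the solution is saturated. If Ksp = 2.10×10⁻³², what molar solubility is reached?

Zn₃(PO₄)₂(s) ⇌ 3 Zn²⁺(aq) + 2 PO₄³⁻(aq)
Let s be the solubility of Zn₃(PO₄)₂ here. The common ion gives [Zn²⁺] ≈ 6.21×10⁻² mol L⁻¹, and [PO₄³⁻] = 2s.
Ksp = [Zn²⁺]^3[PO₄³⁻]^2 = (6.21×10⁻²)^3(2s)^2
(2s)^2 = 2.10×10⁻³² / (6.21×10⁻²)^3 = 8.77×10⁻²⁹
s = 4.68×10⁻¹⁵ mol L⁻¹

4.68×10⁻¹⁵ M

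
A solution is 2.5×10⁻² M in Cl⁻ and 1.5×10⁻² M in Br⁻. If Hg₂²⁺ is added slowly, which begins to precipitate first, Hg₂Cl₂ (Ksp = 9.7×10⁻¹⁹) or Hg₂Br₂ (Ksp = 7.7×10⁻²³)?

The threshold for precipitation is Q = Ksp.
For Hg₂Cl₂: [Hg₂²⁺] = (Ksp/[Cl⁻]^2) = 1.6×10⁻¹⁵ M
For Hg₂Br₂: [Hg₂²⁺] = (Ksp/[Br⁻]^2) = 3.4×10⁻¹⁹ M
Hg₂Br₂ requires the lower [Hg₂²⁺], so it precipitates first.

Hg₂Br₂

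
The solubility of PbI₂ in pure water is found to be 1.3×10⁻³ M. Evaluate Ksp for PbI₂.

Ksp = 8.8×10⁻⁹

PbI₂(s) ⇌ Pb²⁺(aq) + 2 I⁻(aq)
Let s be the molar solubility. Then [Pb²⁺] = s and [I⁻] = 2s.
Ksp = [Pb²⁺][I⁻]^2 = s · (2s)^2 = 4s^3
Ksp = 4 × (1.3×10⁻³)^3 = 8.8×10⁻⁹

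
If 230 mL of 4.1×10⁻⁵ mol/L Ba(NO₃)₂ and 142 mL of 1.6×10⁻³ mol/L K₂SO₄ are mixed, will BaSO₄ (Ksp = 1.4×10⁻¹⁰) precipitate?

After mixing, V = 230 mL + 142 mL = 372 mL.
[Ba²⁺] = (4.1×10⁻⁵)(230)/372 = 2.5×10⁻⁵ mol/L
[SO₄²⁻] = (1.6×10⁻³)(142)/372 = 6.1×10⁻⁴ mol/L
Q = [Ba²⁺][SO₄²⁻] = 1.5×10⁻⁸
Because Q > Ksp (1.5×10⁻⁸ vs 1.4×10⁻¹⁰), a precipitate of BaSO₄ forms.

Yes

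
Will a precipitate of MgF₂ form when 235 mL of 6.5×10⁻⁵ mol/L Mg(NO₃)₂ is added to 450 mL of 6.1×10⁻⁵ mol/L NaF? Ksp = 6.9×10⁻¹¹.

No

After mixing, V = 235 mL + 450 mL = 685 mL.
[Mg²⁺] = (6.5×10⁻⁵)(235)/685 = 2.2×10⁻⁵ mol/L
[F⁻] = (6.1×10⁻⁵)(450)/685 = 4.0×10⁻⁵ mol/L
Q = [Mg²⁺][F⁻]^2 = 3.6×10⁻¹⁴
Q = 3.6×10⁻¹⁴ < Ksp = 6.9×10⁻¹¹, so the solution is unsaturated and no precipitate forms.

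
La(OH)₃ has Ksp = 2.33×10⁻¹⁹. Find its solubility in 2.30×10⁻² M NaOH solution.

La(OH)₃(s) ⇌ La³⁺(aq) + 3 OH⁻(aq)
With OH⁻ already at 2.30×10⁻² M and s small, take [OH⁻] ≈ 2.30×10⁻² M and [La³⁺] = s.
Ksp = [La³⁺][OH⁻]^3 = s(2.30×10⁻²)^3
s = 2.33×10⁻¹⁹ / (2.30×10⁻²)^3 = 1.92×10⁻¹⁴
s = 1.92×10⁻¹⁴ M

1.92×10⁻¹⁴ M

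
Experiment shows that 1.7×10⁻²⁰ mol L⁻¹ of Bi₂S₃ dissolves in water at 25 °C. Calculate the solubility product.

Ksp = 1.5×10⁻⁹⁷

Bi₂S₃(s) ⇌ 2 Bi³⁺(aq) + 3 S²⁻(aq)
Call the molar solubility s, so that [Bi³⁺] = 2s and [S²⁻] = 3s.
Ksp = [Bi³⁺]^2[S²⁻]^3 = (2s)^2 · (3s)^3 = 108s^5
Ksp = 108 × (1.7×10⁻²⁰)^5 = 1.5×10⁻⁹⁷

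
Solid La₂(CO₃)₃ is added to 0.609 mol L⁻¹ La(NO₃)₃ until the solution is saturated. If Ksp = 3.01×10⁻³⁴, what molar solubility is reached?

La₂(CO₃)₃(s) ⇌ 2 La³⁺(aq) + 3 CO₃²⁻(aq)
The solution already contains La³⁺ at 0.609 mol L⁻¹. Let s be the molar solubility of La₂(CO₃)₃.
[La³⁺] ≈ 0.609 mol L⁻¹ (common ion dominates); [CO₃²⁻] = 3s.
Ksp = [La³⁺]^2[CO₃²⁻]^3 = (0.609)^2(3s)^3
(3s)^3 = 3.01×10⁻³⁴ / (0.609)^2 = 8.12×10⁻³⁴
s = 3.11×10⁻¹² mol L⁻¹

3.11×10⁻¹² M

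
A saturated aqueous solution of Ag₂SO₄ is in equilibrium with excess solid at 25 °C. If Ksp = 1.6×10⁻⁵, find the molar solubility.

1.6×10⁻² M

Ag₂SO₄(s) ⇌ 2 Ag⁺(aq) + SO₄²⁻(aq)
Let s be the molar solubility. Then [Ag⁺] = 2s and [SO₄²⁻] = s.
Ksp = [Ag⁺]^2[SO₄²⁻] = (2s)^2 · s = 4s^3
4s^3 = 1.6×10⁻⁵  ⇒  s^3 = 4.0×10⁻⁶
Taking the 3rd root, s = 1.6×10⁻² mol/L.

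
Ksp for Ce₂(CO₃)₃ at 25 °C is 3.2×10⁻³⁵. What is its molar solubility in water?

Ce₂(CO₃)₃(s) ⇌ 2 Ce³⁺(aq) + 3 CO₃²⁻(aq)
For each mole of Ce₂(CO₃)₃ that dissolves per liter, [Ce³⁺] = 2s and [CO₃²⁻] = 3s; let s denote this solubility.
Ksp = [Ce³⁺]^2[CO₃²⁻]^3 = (2s)^2 · (3s)^3 = 108s^5
108s^5 = 3.2×10⁻³⁵  ⇒  s^5 = 3.0×10⁻³⁷
s = 4.9×10⁻⁸ mol/L

4.9×10⁻⁸ M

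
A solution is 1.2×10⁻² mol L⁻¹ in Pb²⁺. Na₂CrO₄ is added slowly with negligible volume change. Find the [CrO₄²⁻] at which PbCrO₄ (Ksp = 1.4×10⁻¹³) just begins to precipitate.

The threshold for precipitation is Q = Ksp.
PbCrO₄(s) ⇌ Pb²⁺(aq) + CrO₄²⁻(aq)
Ksp = [Pb²⁺][CrO₄²⁻] = [CrO₄²⁻](1.2×10⁻²)
[CrO₄²⁻] = 1.4×10⁻¹³ / (1.2×10⁻²) = 1.2×10⁻¹¹
[CrO₄²⁻] = 1.2×10⁻¹¹ mol L⁻¹

1.2×10⁻¹¹ M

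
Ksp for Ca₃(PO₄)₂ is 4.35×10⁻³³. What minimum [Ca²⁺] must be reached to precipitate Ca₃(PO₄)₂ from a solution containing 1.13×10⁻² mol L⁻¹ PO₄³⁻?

The threshold for precipitation is Q = Ksp.
Ca₃(PO₄)₂(s) ⇌ 3 Ca²⁺(aq) + 2 PO₄³⁻(aq)
Ksp = [Ca²⁺]^3[PO₄³⁻]^2 = [Ca²⁺]^3(1.13×10⁻²)^2
[Ca²⁺]^3 = 4.35×10⁻³³ / (1.13×10⁻²)^2 = 3.41×10⁻²⁹
[Ca²⁺] = 3.24×10⁻¹⁰ mol L⁻¹

3.24×10⁻¹⁰ M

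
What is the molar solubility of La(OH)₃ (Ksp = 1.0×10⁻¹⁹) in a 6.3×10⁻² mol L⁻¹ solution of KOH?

4.0×10⁻¹⁶ M

La(OH)₃(s) ⇌ La³⁺(aq) + 3 OH⁻(aq)
The solution already contains OH⁻ at 6.3×10⁻² mol L⁻¹. Let s be the molar solubility of La(OH)₃.
[OH⁻] ≈ 6.3×10⁻² mol L⁻¹ (common ion dominates); [La³⁺] = s.
Ksp = [La³⁺][OH⁻]^3 = s(6.3×10⁻²)^3
s = 1.0×10⁻¹⁹ / (6.3×10⁻²)^3 = 4.0×10⁻¹⁶
s = 4.0×10⁻¹⁶ mol L⁻¹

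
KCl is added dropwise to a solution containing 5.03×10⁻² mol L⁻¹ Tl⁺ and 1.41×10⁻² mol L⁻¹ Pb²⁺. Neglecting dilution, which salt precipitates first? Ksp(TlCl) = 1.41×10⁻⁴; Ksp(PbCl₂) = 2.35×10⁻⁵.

TlCl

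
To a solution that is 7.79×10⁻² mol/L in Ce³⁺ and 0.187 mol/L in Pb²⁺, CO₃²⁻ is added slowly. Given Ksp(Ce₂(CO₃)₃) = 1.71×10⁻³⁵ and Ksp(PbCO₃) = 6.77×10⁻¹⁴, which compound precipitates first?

PbCO₃

The threshold for precipitation is Q = Ksp.
For Ce₂(CO₃)₃: [CO₃²⁻] = (Ksp/[Ce³⁺]^2)^(1/3) = 1.41×10⁻¹¹ mol/L
For PbCO₃: [CO₃²⁻] = (Ksp/[Pb²⁺]) = 3.62×10⁻¹³ mol/L
Since PbCO₃ needs less CO₃²⁻ to reach saturation, it precipitates first.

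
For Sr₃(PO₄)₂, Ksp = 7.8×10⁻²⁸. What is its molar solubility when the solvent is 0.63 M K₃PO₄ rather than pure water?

4.2×10⁻¹⁰ M

Sr₃(PO₄)₂(s) ⇌ 3 Sr²⁺(aq) + 2 PO₄³⁻(aq)
With PO₄³⁻ already at 0.63 M and s small, take [PO₄³⁻] ≈ 0.63 M and [Sr²⁺] = 3s.
Ksp = [Sr²⁺]^3[PO₄³⁻]^2 = (3s)^3(0.63)^2
(3s)^3 = 7.8×10⁻²⁸ / (0.63)^2 = 2.0×10⁻²⁷
s = 4.2×10⁻¹⁰ M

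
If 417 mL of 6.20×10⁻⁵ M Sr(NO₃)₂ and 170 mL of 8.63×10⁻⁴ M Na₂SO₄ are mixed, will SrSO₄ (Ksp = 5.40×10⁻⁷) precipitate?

No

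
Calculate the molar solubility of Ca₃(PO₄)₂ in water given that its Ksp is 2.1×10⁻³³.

1.1×10⁻⁷ M

Ca₃(PO₄)₂(s) ⇌ 3 Ca²⁺(aq) + 2 PO₄³⁻(aq)
For each mole of Ca₃(PO₄)₂ that dissolves per liter, [Ca²⁺] = 3s and [PO₄³⁻] = 2s; let s denote this solubility.
Ksp = [Ca²⁺]^3[PO₄³⁻]^2 = (3s)^3 · (2s)^2 = 108s^5
108s^5 = 2.1×10⁻³³  ⇒  s^5 = 1.9×10⁻³⁵
s = (1.9×10⁻³⁵)^(1/5) = 1.1×10⁻⁷ mol L⁻¹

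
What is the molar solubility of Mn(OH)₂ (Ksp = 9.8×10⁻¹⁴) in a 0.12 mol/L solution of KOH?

6.8×10⁻¹² M

Mn(OH)₂(s) ⇌ Mn²⁺(aq) + 2 OH⁻(aq)
Let s be the solubility of Mn(OH)₂ here. The common ion gives [OH⁻] ≈ 0.12 mol/L, and [Mn²⁺] = s.
Ksp = [Mn²⁺][OH⁻]^2 = s(0.12)^2
s = 9.8×10⁻¹⁴ / (0.12)^2 = 6.8×10⁻¹²
s = 6.8×10⁻¹² mol/L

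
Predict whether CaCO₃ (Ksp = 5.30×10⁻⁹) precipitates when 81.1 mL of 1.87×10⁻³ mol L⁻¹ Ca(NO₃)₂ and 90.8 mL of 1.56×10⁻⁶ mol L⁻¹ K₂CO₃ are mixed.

After mixing, V = 81.1 mL + 90.8 mL = 171.9 mL.
[Ca²⁺] = (1.87×10⁻³)(81.1)/171.9 = 8.82×10⁻⁴ mol L⁻¹
[CO₃²⁻] = (1.56×10⁻⁶)(90.8)/171.9 = 8.24×10⁻⁷ mol L⁻¹
Q = [Ca²⁺][CO₃²⁻] = 7.27×10⁻¹⁰
Q = 7.27×10⁻¹⁰ < Ksp = 5.30×10⁻⁹, so the solution is unsaturated and no precipitate forms.

No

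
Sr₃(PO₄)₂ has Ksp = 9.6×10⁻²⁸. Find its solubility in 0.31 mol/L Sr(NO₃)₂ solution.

9.0×10⁻¹⁴ M

Sr₃(PO₄)₂(s) ⇌ 3 Sr²⁺(aq) + 2 PO₄³⁻(aq)
Let s be the solubility of Sr₃(PO₄)₂ here. The common ion gives [Sr²⁺] ≈ 0.31 mol/L, and [PO₄³⁻] = 2s.
Ksp = [Sr²⁺]^3[PO₄³⁻]^2 = (0.31)^3(2s)^2
(2s)^2 = 9.6×10⁻²⁸ / (0.31)^3 = 3.2×10⁻²⁶
s = 9.0×10⁻¹⁴ mol/L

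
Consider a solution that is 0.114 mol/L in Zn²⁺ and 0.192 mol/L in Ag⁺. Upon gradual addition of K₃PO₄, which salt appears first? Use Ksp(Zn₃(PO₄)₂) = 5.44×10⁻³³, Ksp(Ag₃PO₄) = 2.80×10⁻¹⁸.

Each salt precipitates once Q = Ksp for that salt.
For Zn₃(PO₄)₂: [PO₄³⁻] = (Ksp/[Zn²⁺]^3)^(1/2) = 1.92×10⁻¹⁵ mol/L
For Ag₃PO₄: [PO₄³⁻] = (Ksp/[Ag⁺]^3) = 3.96×10⁻¹⁶ mol/L
Ag₃PO₄ requires the lower [PO₄³⁻], so it precipitates first.

Ag₃PO₄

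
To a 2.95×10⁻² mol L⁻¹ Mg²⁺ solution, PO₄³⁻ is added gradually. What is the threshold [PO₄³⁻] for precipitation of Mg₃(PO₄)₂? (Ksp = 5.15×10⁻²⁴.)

4.48×10⁻¹⁰ M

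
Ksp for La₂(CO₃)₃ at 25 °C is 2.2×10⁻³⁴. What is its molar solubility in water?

7.3×10⁻⁸ M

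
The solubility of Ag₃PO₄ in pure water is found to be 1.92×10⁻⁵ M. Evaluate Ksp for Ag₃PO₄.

Ksp = 3.67×10⁻¹⁸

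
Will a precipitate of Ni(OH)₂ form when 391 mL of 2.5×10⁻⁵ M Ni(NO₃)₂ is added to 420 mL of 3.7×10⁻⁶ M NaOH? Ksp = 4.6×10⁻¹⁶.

After mixing, V = 391 mL + 420 mL = 811 mL.
[Ni²⁺] = (2.5×10⁻⁵)(391)/811 = 1.2×10⁻⁵ M
[OH⁻] = (3.7×10⁻⁶)(420)/811 = 1.9×10⁻⁶ M
Q = [Ni²⁺][OH⁻]^2 = 4.4×10⁻¹⁷
Q < Ksp (4.4×10⁻¹⁷ vs 4.6×10⁻¹⁶); the solution remains unsaturated and no precipitate forms.

No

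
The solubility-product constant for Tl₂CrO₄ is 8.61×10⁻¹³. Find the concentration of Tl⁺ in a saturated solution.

Tl₂CrO₄(s) ⇌ 2 Tl⁺(aq) + CrO₄²⁻(aq)
If s mol/L of Tl₂CrO₄ dissolves, [Tl⁺] = 2s and [CrO₄²⁻] = s.
Ksp = [Tl⁺]^2[CrO₄²⁻] = (2s)^2 · s = 4s^3 = 8.61×10⁻¹³
s = 5.99×10⁻⁵ mol/L
[Tl⁺] = 2s = 1.20×10⁻⁴ mol/L

1.20×10⁻⁴ M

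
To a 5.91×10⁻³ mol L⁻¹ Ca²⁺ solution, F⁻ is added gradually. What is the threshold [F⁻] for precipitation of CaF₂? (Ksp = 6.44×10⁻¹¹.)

1.04×10⁻⁴ M

Precipitation of each salt begins when its ion product equals Ksp.
CaF₂(s) ⇌ Ca²⁺(aq) + 2 F⁻(aq)
Ksp = [Ca²⁺][F⁻]^2 = [F⁻]^2(5.91×10⁻³)
[F⁻]^2 = 6.44×10⁻¹¹ / (5.91×10⁻³) = 1.09×10⁻⁸
[F⁻] = 1.04×10⁻⁴ mol L⁻¹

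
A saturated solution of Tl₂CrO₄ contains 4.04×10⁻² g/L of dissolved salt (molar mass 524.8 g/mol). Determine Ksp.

Molar solubility s = (4.04×10⁻² g/L) / (524.8 g/mol) = 7.6982×10⁻⁵ mol/L
Tl₂CrO₄(s) ⇌ 2 Tl⁺(aq) + CrO₄²⁻(aq)
With molar solubility s: [Tl⁺] = 2s, [CrO₄²⁻] = s.
Ksp = [Tl⁺]^2[CrO₄²⁻] = (2s)^2 · s = 4s^3
Ksp = 4 × (7.6982×10⁻⁵)^3 = 1.82×10⁻¹²

Ksp = 1.82×10⁻¹²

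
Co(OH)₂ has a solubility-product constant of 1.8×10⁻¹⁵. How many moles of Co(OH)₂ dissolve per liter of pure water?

7.7×10⁻⁶ M

Co(OH)₂(s) ⇌ Co²⁺(aq) + 2 OH⁻(aq)
For each mole of Co(OH)₂ that dissolves per liter, [Co²⁺] = s and [OH⁻] = 2s; let s denote this solubility.
Ksp = [Co²⁺][OH⁻]^2 = s · (2s)^2 = 4s^3
4s^3 = 1.8×10⁻¹⁵  ⇒  s^3 = 4.5×10⁻¹⁶
Taking the 3rd root, s = 7.7×10⁻⁶ mol/L.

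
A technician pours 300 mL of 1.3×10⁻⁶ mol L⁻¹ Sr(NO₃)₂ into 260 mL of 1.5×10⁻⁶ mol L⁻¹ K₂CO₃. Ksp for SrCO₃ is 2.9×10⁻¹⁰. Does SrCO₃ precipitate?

No

Total volume after mixing = 300 + 260 = 560 mL.
[Sr²⁺] = (1.3×10⁻⁶)(300)/560 = 7.0×10⁻⁷ mol L⁻¹
[CO₃²⁻] = (1.5×10⁻⁶)(260)/560 = 7.0×10⁻⁷ mol L⁻¹
Q = [Sr²⁺][CO₃²⁻] = 4.9×10⁻¹³
Q < Ksp (4.9×10⁻¹³ vs 2.9×10⁻¹⁰); the solution remains unsaturated and no precipitate forms.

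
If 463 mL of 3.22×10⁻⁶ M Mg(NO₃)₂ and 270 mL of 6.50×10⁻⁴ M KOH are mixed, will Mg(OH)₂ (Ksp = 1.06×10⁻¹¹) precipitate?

No

The combined volume is 733 mL.
[Mg²⁺] = (3.22×10⁻⁶)(463)/733 = 2.03×10⁻⁶ M
[OH⁻] = (6.50×10⁻⁴)(270)/733 = 2.39×10⁻⁴ M
Q = [Mg²⁺][OH⁻]^2 = 1.17×10⁻¹³
Q = 1.17×10⁻¹³ < Ksp = 1.06×10⁻¹¹, so the solution is unsaturated and no precipitate forms.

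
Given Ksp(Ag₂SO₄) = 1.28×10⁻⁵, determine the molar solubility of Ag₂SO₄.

Ag₂SO₄(s) ⇌ 2 Ag⁺(aq) + SO₄²⁻(aq)
With molar solubility s: [Ag⁺] = 2s, [SO₄²⁻] = s.
Ksp = [Ag⁺]^2[SO₄²⁻] = (2s)^2 · s = 4s^3
4s^3 = 1.28×10⁻⁵  ⇒  s^3 = 3.20×10⁻⁶
Taking the 3rd root, s = 1.47×10⁻² mol/L.

1.47×10⁻² M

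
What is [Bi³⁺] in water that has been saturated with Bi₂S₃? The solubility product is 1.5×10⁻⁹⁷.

3.4×10⁻²⁰ M

Bi₂S₃(s) ⇌ 2 Bi³⁺(aq) + 3 S²⁻(aq)
Let s be the molar solubility. Then [Bi³⁺] = 2s and [S²⁻] = 3s.
Ksp = [Bi³⁺]^2[S²⁻]^3 = (2s)^2 · (3s)^3 = 108s^5 = 1.5×10⁻⁹⁷
s = 1.7×10⁻²⁰ mol L⁻¹
[Bi³⁺] = 2s = 3.4×10⁻²⁰ mol L⁻¹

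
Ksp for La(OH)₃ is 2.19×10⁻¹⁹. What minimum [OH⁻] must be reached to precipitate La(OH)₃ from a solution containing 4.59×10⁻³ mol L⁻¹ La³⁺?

3.63×10⁻⁶ M

A salt starts to precipitate once the ion product Q reaches its Ksp.
La(OH)₃(s) ⇌ La³⁺(aq) + 3 OH⁻(aq)
Ksp = [La³⁺][OH⁻]^3 = [OH⁻]^3(4.59×10⁻³)
[OH⁻]^3 = 2.19×10⁻¹⁹ / (4.59×10⁻³) = 4.77×10⁻¹⁷
[OH⁻] = 3.63×10⁻⁶ mol L⁻¹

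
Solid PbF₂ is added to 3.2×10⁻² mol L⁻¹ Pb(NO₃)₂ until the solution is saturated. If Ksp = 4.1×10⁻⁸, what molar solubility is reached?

PbF₂(s) ⇌ Pb²⁺(aq) + 2 F⁻(aq)
With Pb²⁺ already at 3.2×10⁻² mol L⁻¹ and s small, take [Pb²⁺] ≈ 3.2×10⁻² mol L⁻¹ and [F⁻] = 2s.
Ksp = [Pb²⁺][F⁻]^2 = (3.2×10⁻²)(2s)^2
(2s)^2 = 4.1×10⁻⁸ / (3.2×10⁻²) = 1.3×10⁻⁶
s = 5.7×10⁻⁴ mol L⁻¹

5.7×10⁻⁴ M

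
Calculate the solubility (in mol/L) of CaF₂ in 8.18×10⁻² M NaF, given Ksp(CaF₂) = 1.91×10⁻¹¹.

CaF₂(s) ⇌ Ca²⁺(aq) + 2 F⁻(aq)
With F⁻ already at 8.18×10⁻² M and s small, take [F⁻] ≈ 8.18×10⁻² M and [Ca²⁺] = s.
Ksp = [Ca²⁺][F⁻]^2 = s(8.18×10⁻²)^2
s = 1.91×10⁻¹¹ / (8.18×10⁻²)^2 = 2.85×10⁻⁹
s = 2.85×10⁻⁹ M

2.85×10⁻⁹ M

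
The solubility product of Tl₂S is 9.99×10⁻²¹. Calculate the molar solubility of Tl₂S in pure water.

Tl₂S(s) ⇌ 2 Tl⁺(aq) + S²⁻(aq)
Call the molar solubility s, so that [Tl⁺] = 2s and [S²⁻] = s.
Ksp = [Tl⁺]^2[S²⁻] = (2s)^2 · s = 4s^3
4s^3 = 9.99×10⁻²¹  ⇒  s^3 = 2.50×10⁻²¹
Taking the 3rd root, s = 1.36×10⁻⁷ M.

1.36×10⁻⁷ M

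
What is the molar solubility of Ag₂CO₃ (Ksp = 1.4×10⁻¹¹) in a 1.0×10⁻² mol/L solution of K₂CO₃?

Ag₂CO₃(s) ⇌ 2 Ag⁺(aq) + CO₃²⁻(aq)
CO₃²⁻ is already present at 1.0×10⁻² mol/L. If s mol/L of Ag₂CO₃ dissolves, [Ag⁺] = 2s while [CO₃²⁻] ≈ 1.0×10⁻² mol/L.
Ksp = [Ag⁺]^2[CO₃²⁻] = (2s)^2(1.0×10⁻²)
(2s)^2 = 1.4×10⁻¹¹ / (1.0×10⁻²) = 1.4×10⁻⁹
s = 1.9×10⁻⁵ mol/L

1.9×10⁻⁵ M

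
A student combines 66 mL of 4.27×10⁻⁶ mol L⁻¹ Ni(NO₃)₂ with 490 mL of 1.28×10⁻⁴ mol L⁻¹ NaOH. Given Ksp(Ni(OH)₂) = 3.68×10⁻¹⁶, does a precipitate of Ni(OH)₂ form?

Yes

The combined volume is 556 mL.
[Ni²⁺] = (4.27×10⁻⁶)(66)/556 = 5.07×10⁻⁷ mol L⁻¹
[OH⁻] = (1.28×10⁻⁴)(490)/556 = 1.13×10⁻⁴ mol L⁻¹
Q = [Ni²⁺][OH⁻]^2 = 6.45×10⁻¹⁵
Since Q (6.45×10⁻¹⁵) exceeds Ksp (3.68×10⁻¹⁶), Ni(OH)₂ will precipitate.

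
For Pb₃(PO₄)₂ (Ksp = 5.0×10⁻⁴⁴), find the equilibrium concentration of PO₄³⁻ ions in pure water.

1.7×10⁻⁹ M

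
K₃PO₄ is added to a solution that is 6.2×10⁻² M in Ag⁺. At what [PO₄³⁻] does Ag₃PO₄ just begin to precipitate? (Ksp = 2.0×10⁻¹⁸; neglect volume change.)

Each salt precipitates once Q = Ksp for that salt.
Ag₃PO₄(s) ⇌ 3 Ag⁺(aq) + PO₄³⁻(aq)
Ksp = [Ag⁺]^3[PO₄³⁻] = [PO₄³⁻](6.2×10⁻²)^3
[PO₄³⁻] = 2.0×10⁻¹⁸ / (6.2×10⁻²)^3 = 8.4×10⁻¹⁵
[PO₄³⁻] = 8.4×10⁻¹⁵ M

8.4×10⁻¹⁵ M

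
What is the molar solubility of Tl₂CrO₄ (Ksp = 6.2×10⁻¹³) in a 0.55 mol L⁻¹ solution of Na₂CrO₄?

5.3×10⁻⁷ M

Tl₂CrO₄(s) ⇌ 2 Tl⁺(aq) + CrO₄²⁻(aq)
CrO₄²⁻ is already present at 0.55 mol L⁻¹. If s mol/L of Tl₂CrO₄ dissolves, [Tl⁺] = 2s while [CrO₄²⁻] ≈ 0.55 mol L⁻¹.
Ksp = [Tl⁺]^2[CrO₄²⁻] = (2s)^2(0.55)
(2s)^2 = 6.2×10⁻¹³ / (0.55) = 1.1×10⁻¹²
s = 5.3×10⁻⁷ mol L⁻¹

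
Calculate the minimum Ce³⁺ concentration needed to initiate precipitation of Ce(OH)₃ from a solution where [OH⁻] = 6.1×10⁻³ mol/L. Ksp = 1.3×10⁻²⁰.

Precipitation begins when Q = Ksp.
Ce(OH)₃(s) ⇌ Ce³⁺(aq) + 3 OH⁻(aq)
Ksp = [Ce³⁺][OH⁻]^3 = [Ce³⁺](6.1×10⁻³)^3
[Ce³⁺] = 1.3×10⁻²⁰ / (6.1×10⁻³)^3 = 5.7×10⁻¹⁴
[Ce³⁺] = 5.7×10⁻¹⁴ mol/L

5.7×10⁻¹⁴ M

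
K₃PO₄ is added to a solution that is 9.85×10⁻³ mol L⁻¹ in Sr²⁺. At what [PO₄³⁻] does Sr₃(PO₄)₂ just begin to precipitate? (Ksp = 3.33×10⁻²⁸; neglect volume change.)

The threshold for precipitation is Q = Ksp.
Sr₃(PO₄)₂(s) ⇌ 3 Sr²⁺(aq) + 2 PO₄³⁻(aq)
Ksp = [Sr²⁺]^3[PO₄³⁻]^2 = [PO₄³⁻]^2(9.85×10⁻³)^3
[PO₄³⁻]^2 = 3.33×10⁻²⁸ / (9.85×10⁻³)^3 = 3.48×10⁻²²
[PO₄³⁻] = 1.87×10⁻¹¹ mol L⁻¹

1.87×10⁻¹¹ M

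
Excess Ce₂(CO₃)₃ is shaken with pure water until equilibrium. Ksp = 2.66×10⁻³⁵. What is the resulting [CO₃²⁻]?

Ce₂(CO₃)₃(s) ⇌ 2 Ce³⁺(aq) + 3 CO₃²⁻(aq)
For each mole of Ce₂(CO₃)₃ that dissolves per liter, [Ce³⁺] = 2s and [CO₃²⁻] = 3s; let s denote this solubility.
Ksp = [Ce³⁺]^2[CO₃²⁻]^3 = (2s)^2 · (3s)^3 = 108s^5 = 2.66×10⁻³⁵
s = 4.77×10⁻⁸ mol/L
[CO₃²⁻] = 3s = 1.43×10⁻⁷ mol/L

1.43×10⁻⁷ M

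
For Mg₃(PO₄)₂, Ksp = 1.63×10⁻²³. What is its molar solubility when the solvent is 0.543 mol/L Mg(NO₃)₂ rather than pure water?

5.05×10⁻¹² M

Mg₃(PO₄)₂(s) ⇌ 3 Mg²⁺(aq) + 2 PO₄³⁻(aq)
The solution already contains Mg²⁺ at 0.543 mol/L. Let s be the molar solubility of Mg₃(PO₄)₂.
[Mg²⁺] ≈ 0.543 mol/L (common ion dominates); [PO₄³⁻] = 2s.
Ksp = [Mg²⁺]^3[PO₄³⁻]^2 = (0.543)^3(2s)^2
(2s)^2 = 1.63×10⁻²³ / (0.543)^3 = 1.02×10⁻²²
s = 5.05×10⁻¹² mol/L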